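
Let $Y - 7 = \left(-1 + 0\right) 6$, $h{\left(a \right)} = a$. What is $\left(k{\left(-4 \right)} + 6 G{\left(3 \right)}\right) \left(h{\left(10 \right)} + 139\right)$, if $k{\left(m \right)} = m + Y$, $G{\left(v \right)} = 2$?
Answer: $1341$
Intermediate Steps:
$Y = 1$ ($Y = 7 + \left(-1 + 0\right) 6 = 7 - 6 = 1$)
$k{\left(m \right)} = 1 + m$ ($k{\left(m \right)} = m + 1 = 1 + m$)
$\left(k{\left(-4 \right)} + 6 G{\left(3 \right)}\right) \left(h{\left(10 \right)} + 139\right) = \left(\left(1 - 4\right) + 6 \cdot 2\right) \left(10 + 139\right) = \left(-3 + 12\right) 149 = 9 \cdot 149 = 1341$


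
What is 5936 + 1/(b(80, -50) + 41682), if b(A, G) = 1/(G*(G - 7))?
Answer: 705159411986/118793701 ≈ 5936.0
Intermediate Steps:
b(A, G) = 1/(G*(-7 + G))
5936 + 1/(b(80, -50) + 41682) = 5936 + 1/(1/((-50)*(-7 - 50)) + 41682) = 5936 + 1/(-1/50/(-57) + 41682) = 5936 + 1/(-1/50*(-1/57) + 41682) = 5936 + 1/(1/2850 + 41682) = 5936 + 1/(118793701/2850) = 5936 + 2850/118793701 = 705159411986/118793701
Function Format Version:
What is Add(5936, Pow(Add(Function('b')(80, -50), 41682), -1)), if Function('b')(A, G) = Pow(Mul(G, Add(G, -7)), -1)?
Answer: Rational(705159411986, 118793701) ≈ 5936.0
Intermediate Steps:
Function('b')(A, G) = Mul(Pow(G, -1), Pow(Add(-7, G), -1)) (Function('b')(A, G) = Pow(Mul(G, Add(-7, G)), -1) = Mul(Pow(G, -1), Pow(Add(-7, G), -1)))
Add(5936, Pow(Add(Function('b')(80, -50), 41682), -1)) = Add(5936, Pow(Add(Mul(Pow(-50, -1), Pow(Add(-7, -50), -1)), 41682), -1)) = Add(5936, Pow(Add(Mul(Rational(-1, 50), Pow(-57, -1)), 41682), -1)) = Add(5936, Pow(Add(Mul(Rational(-1, 50), Rational(-1, 57)), 41682), -1)) = Add(5936, Pow(Add(Rational(1, 2850), 41682), -1)) = Add(5936, Pow(Rational(118793701, 2850), -1)) = Add(5936, Rational(2850, 118793701)) = Rational(705159411986, 118793701)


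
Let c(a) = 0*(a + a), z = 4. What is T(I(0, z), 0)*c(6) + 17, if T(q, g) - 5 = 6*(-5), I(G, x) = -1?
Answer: 17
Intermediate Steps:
c(a) = 0 (c(a) = 0*(2*a) = 0)
T(q, g) = -25 (T(q, g) = 5 + 6*(-5) = 5 - 30 = -25)
T(I(0, z), 0)*c(6) + 17 = -25*0 + 17 = 0 + 17 = 17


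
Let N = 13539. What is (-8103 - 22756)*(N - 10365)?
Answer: -97946466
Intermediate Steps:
(-8103 - 22756)*(N - 10365) = (-8103 - 22756)*(13539 - 10365) = -30859*3174 = -97946466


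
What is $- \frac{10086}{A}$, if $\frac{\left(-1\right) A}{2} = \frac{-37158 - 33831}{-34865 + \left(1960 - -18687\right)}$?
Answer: $\frac{23900458}{23663} \approx 1010.0$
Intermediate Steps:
$A = - \frac{70989}{7109}$ ($A = - 2 \frac{-37158 - 33831}{-34865 + \left(1960 - -18687\right)} = - 2 \left(- \frac{70989}{-34865 + \left(1960 + 18687\right)}\right) = - 2 \left(- \frac{70989}{-34865 + 20647}\right) = - 2 \left(- \frac{70989}{-14218}\right) = - 2 \left(\left(-70989\right) \left(- \frac{1}{14218}\right)\right) = \left(-2\right) \frac{70989}{14218} = - \frac{70989}{7109} \approx -9.9858$)
$- \frac{10086}{A} = - \frac{10086}{- \frac{70989}{7109}} = \left(-10086\right) \left(- \frac{7109}{70989}\right) = \frac{23900458}{23663}$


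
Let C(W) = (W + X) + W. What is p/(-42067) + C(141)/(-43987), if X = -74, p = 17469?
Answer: -777158839/1850401129 ≈ -0.41999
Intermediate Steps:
C(W) = -74 + 2*W (C(W) = (W - 74) + W = (-74 + W) + W = -74 + 2*W)
p/(-42067) + C(141)/(-43987) = 17469/(-42067) + (-74 + 2*141)/(-43987) = 17469*(-1/42067) + (-74 + 282)*(-1/43987) = -17469/42067 + 208*(-1/43987) = -17469/42067 - 208/43987 = -777158839/1850401129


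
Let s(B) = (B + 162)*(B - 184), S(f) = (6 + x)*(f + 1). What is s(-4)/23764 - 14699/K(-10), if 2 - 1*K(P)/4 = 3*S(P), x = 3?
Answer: -94604239/5822180 ≈ -16.249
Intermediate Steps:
S(f) = 9 + 9*f (S(f) = (6 + 3)*(f + 1) = 9*(1 + f) = 9 + 9*f)
s(B) = (-184 + B)*(162 + B) (s(B) = (162 + B)*(-184 + B) = (-184 + B)*(162 + B))
K(P) = -100 - 108*P (K(P) = 8 - 12*(9 + 9*P) = 8 - 4*(27 + 27*P) = 8 + (-108 - 108*P) = -100 - 108*P)
s(-4)/23764 - 14699/K(-10) = (-29808 + (-4)**2 - 22*(-4))/23764 - 14699/(-100 - 108*(-10)) = (-29808 + 16 + 88)*(1/23764) - 14699/(-100 + 1080) = -29704*1/23764 - 14699/980 = -7426/5941 - 14699*1/980 = -7426/5941 - 14699/980 = -94604239/5822180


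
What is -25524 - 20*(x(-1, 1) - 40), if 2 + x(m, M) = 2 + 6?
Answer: -24844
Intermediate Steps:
x(m, M) = 6 (x(m, M) = -2 + (2 + 6) = -2 + 8 = 6)
-25524 - 20*(x(-1, 1) - 40) = -25524 - 20*(6 - 40) = -25524 - 20*(-34) = -25524 - 1*(-680) = -25524 + 680 = -24844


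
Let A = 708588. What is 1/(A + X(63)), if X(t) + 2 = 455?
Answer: 1/709041 ≈ 1.4104e-6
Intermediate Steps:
X(t) = 453 (X(t) = -2 + 455 = 453)
1/(A + X(63)) = 1/(708588 + 453) = 1/709041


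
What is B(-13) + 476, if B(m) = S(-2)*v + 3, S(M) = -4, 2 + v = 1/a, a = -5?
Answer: 2439/5 ≈ 487.80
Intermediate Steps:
v = -11/5 (v = -2 + 1/(-5) = -2 - 1/5 = -11/5 ≈ -2.2000)
B(m) = 59/5 (B(m) = -4*(-11/5) + 3 = 44/5 + 3 = 59/5)
B(-13) + 476 = 59/5 + 476 = 2439/5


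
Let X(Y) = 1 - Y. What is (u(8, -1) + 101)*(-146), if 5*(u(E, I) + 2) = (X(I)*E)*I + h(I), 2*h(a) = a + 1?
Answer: -69934/5 ≈ -13987.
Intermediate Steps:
h(a) = ½ + a/2 (h(a) = (a + 1)/2 = (1 + a)/2 = ½ + a/2)
u(E, I) = -19/10 + I/10 + E*I*(1 - I)/5 (u(E, I) = -2 + (((1 - I)*E)*I + (½ + I/2))/5 = -2 + ((E*(1 - I))*I + (½ + I/2))/5 = -2 + (E*I*(1 - I) + (½ + I/2))/5 = -2 + (½ + I/2 + E*I*(1 - I))/5 = -2 + (⅒ + I/10 + E*I*(1 - I)/5) = -19/10 + I/10 + E*I*(1 - I)/5)
(u(8, -1) + 101)*(-146) = ((-19/10 + (⅒)*(-1) - ⅕*8*(-1)*(-1 - 1)) + 101)*(-146) = ((-19/10 - ⅒ - ⅕*8*(-1)*(-2)) + 101)*(-146) = ((-19/10 - ⅒ - 16/5) + 101)*(-146) = (-26/5 + 101)*(-146) = (479/5)*(-146) = -69934/5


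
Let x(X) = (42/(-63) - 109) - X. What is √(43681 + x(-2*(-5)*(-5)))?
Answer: 4*√24537/3 ≈ 208.86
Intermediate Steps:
x(X) = -329/3 - X (x(X) = (42*(-1/63) - 109) - X = (-⅔ - 109) - X = -329/3 - X)
√(43681 + x(-2*(-5)*(-5))) = √(43681 + (-329/3 - (-2*(-5))*(-5))) = √(43681 + (-329/3 - 10*(-5))) = √(43681 + (-329/3 - 1*(-50))) = √(43681 + (-329/3 + 50)) = √(43681 - 179/3) = √(130864/3) = 4*√24537/3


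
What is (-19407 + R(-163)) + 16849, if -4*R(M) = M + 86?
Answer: -10155/4 ≈ -2538.8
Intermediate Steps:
R(M) = -43/2 - M/4 (R(M) = -(M + 86)/4 = -(86 + M)/4 = -43/2 - M/4)
(-19407 + R(-163)) + 16849 = (-19407 + (-43/2 - 1/4*(-163))) + 16849 = (-19407 + (-43/2 + 163/4)) + 16849 = (-19407 + 77/4) + 16849 = -77551/4 + 16849 = -10155/4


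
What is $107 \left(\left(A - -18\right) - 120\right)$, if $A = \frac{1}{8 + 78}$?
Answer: $- \frac{938497}{86} \approx -10913.0$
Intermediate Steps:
$A = \frac{1}{86} \approx 0.011628$
$107 \left(\left(A - -18\right) - 120\right) = 107 \left(\left(\frac{1}{86} - -18\right) - 120\right) = 107 \left(\left(\frac{1}{86} + 18\right) - 120\right) = 107 \left(\frac{1549}{86} - 120\right) = 107 \left(- \frac{8771}{86}\right) = - \frac{938497}{86}$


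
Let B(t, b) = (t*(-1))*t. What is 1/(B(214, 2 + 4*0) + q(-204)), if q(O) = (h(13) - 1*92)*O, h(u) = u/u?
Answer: -1/27232 ≈ -3.6722e-5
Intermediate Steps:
h(u) = 1
B(t, b) = -t² (B(t, b) = (-t)*t = -t²)
q(O) = -91*O (q(O) = (1 - 1*92)*O = (1 - 92)*O = -91*O)
1/(B(214, 2 + 4*0) + q(-204)) = 1/(-1*214² - 91*(-204)) = 1/(-1*45796 + 18564) = 1/(-45796 + 18564) = 1/(-27232) = -1/27232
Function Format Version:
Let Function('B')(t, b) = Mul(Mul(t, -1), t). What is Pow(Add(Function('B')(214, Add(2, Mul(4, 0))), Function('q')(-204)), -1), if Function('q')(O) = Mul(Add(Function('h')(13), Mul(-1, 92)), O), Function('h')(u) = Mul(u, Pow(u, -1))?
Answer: Rational(-1, 27232) ≈ -3.6722e-5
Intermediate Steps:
Function('h')(u) = 1
Function('B')(t, b) = Mul(-1, Pow(t, 2)) (Function('B')(t, b) = Mul(Mul(-1, t), t) = Mul(-1, Pow(t, 2)))
Function('q')(O) = Mul(-91, O) (Function('q')(O) = Mul(Add(1, Mul(-1, 92)), O) = Mul(Add(1, -92), O) = Mul(-91, O))
Pow(Add(Function('B')(214, Add(2, Mul(4, 0))), Function('q')(-204)), -1) = Pow(Add(Mul(-1, Pow(214, 2)), Mul(-91, -204)), -1) = Pow(Add(Mul(-1, 45796), 18564), -1) = Pow(Add(-45796, 18564), -1) = Pow(-27232, -1) = Rational(-1, 27232)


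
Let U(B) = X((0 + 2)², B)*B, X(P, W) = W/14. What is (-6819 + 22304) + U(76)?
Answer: 111283/7 ≈ 15898.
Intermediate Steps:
X(P, W) = W/14 (X(P, W) = W*(1/14) = W/14)
U(B) = B²/14 (U(B) = (B/14)*B = B²/14)
(-6819 + 22304) + U(76) = (-6819 + 22304) + (1/14)*76² = 15485 + (1/14)*5776 = 15485 + 2888/7 = 111283/7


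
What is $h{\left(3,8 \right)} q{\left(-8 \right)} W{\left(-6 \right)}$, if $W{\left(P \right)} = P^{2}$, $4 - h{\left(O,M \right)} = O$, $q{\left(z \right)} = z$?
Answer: $-288$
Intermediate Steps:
$h{\left(O,M \right)} = 4 - O$
$h{\left(3,8 \right)} q{\left(-8 \right)} W{\left(-6 \right)} = \left(4 - 3\right) \left(-8\right) \left(-6\right)^{2} = \left(4 - 3\right) \left(-8\right) 36 = 1 \left(-8\right) 36 = \left(-8\right) 36 = -288$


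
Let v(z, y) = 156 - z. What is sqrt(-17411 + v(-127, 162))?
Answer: 2*I*sqrt(4282) ≈ 130.87*I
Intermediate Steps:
sqrt(-17411 + v(-127, 162)) = sqrt(-17411 + (156 - 1*(-127))) = sqrt(-17411 + (156 + 127)) = sqrt(-17411 + 283) = sqrt(-17128) = 2*I*sqrt(4282)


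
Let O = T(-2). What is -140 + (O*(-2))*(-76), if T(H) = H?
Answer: -444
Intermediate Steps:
O = -2
-140 + (O*(-2))*(-76) = -140 - 2*(-2)*(-76) = -140 + 4*(-76) = -140 - 304 = -444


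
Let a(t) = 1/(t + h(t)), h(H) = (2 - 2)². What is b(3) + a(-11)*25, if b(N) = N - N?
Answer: -25/11 ≈ -2.2727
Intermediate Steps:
b(N) = 0
h(H) = 0 (h(H) = 0² = 0)
a(t) = 1/t (a(t) = 1/(t + 0) = 1/t)
b(3) + a(-11)*25 = 0 + 25/(-11) = 0 - 1/11*25 = 0 - 25/11 = -25/11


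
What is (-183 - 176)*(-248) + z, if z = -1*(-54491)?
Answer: 143523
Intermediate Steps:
z = 54491
(-183 - 176)*(-248) + z = (-183 - 176)*(-248) + 54491 = -359*(-248) + 54491 = 89032 + 54491 = 143523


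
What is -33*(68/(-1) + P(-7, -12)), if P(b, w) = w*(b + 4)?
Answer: 1056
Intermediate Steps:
P(b, w) = w*(4 + b)
-33*(68/(-1) + P(-7, -12)) = -33*(68/(-1) - 12*(4 - 7)) = -33*(68*(-1) - 12*(-3)) = -33*(-68 + 36) = -33*(-32) = 1056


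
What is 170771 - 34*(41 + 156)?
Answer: 164073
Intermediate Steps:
170771 - 34*(41 + 156) = 170771 - 34*197 = 170771 - 6698 = 164073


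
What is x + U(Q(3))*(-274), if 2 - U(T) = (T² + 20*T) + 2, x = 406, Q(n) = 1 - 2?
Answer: -4800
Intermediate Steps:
Q(n) = -1
U(T) = -T² - 20*T (U(T) = 2 - ((T² + 20*T) + 2) = 2 - (2 + T² + 20*T) = 2 + (-2 - T² - 20*T) = -T² - 20*T)
x + U(Q(3))*(-274) = 406 - 1*(-1)*(20 - 1)*(-274) = 406 - 1*(-1)*19*(-274) = 406 + 19*(-274) = 406 - 5206 = -4800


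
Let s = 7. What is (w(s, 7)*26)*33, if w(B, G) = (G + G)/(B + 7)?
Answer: 858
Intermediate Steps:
w(B, G) = 2*G/(7 + B) (w(B, G) = (2*G)/(7 + B) = 2*G/(7 + B))
(w(s, 7)*26)*33 = ((2*7/(7 + 7))*26)*33 = ((2*7/14)*26)*33 = ((2*7*(1/14))*26)*33 = (1*26)*33 = 26*33 = 858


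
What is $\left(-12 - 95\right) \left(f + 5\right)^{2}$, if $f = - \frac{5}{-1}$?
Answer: $-10700$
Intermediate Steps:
$f = 5$ ($f = \left(-5\right) \left(-1\right) = 5$)
$\left(-12 - 95\right) \left(f + 5\right)^{2} = \left(-12 - 95\right) \left(5 + 5\right)^{2} = - 107 \cdot 10^{2} = \left(-107\right) 100 = -10700$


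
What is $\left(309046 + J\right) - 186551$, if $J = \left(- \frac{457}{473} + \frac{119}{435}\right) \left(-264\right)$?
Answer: $\frac{764896389}{6235} \approx 1.2268 \cdot 10^{5}$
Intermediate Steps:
$J = \frac{1140064}{6235}$ ($J = \left(\left(-457\right) \frac{1}{473} + 119 \cdot \frac{1}{435}\right) \left(-264\right) = \left(- \frac{457}{473} + \frac{119}{435}\right) \left(-264\right) = \left(- \frac{142508}{205755}\right) \left(-264\right) = \frac{1140064}{6235} \approx 182.85$)
$\left(309046 + J\right) - 186551 = \left(309046 + \frac{1140064}{6235}\right) - 186551 = \frac{1928041874}{6235} - 186551 = \frac{764896389}{6235}$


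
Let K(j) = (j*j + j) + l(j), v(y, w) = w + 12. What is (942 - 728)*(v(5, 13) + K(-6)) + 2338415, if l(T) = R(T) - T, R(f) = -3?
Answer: 2350827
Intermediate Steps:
v(y, w) = 12 + w
l(T) = -3 - T
K(j) = -3 + j² (K(j) = (j*j + j) + (-3 - j) = (j² + j) + (-3 - j) = (j + j²) + (-3 - j) = -3 + j²)
(942 - 728)*(v(5, 13) + K(-6)) + 2338415 = (942 - 728)*((12 + 13) + (-3 + (-6)²)) + 2338415 = 214*(25 + (-3 + 36)) + 2338415 = 214*(25 + 33) + 2338415 = 214*58 + 2338415 = 12412 + 2338415 = 2350827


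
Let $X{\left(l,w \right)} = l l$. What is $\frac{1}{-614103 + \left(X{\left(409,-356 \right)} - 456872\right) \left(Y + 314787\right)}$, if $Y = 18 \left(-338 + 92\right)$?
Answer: $- \frac{1}{89877787272} \approx -1.1126 \cdot 10^{-11}$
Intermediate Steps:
$X{\left(l,w \right)} = l^{2}$
$Y = -4428$ ($Y = 18 \left(-246\right) = -4428$)
$\frac{1}{-614103 + \left(X{\left(409,-356 \right)} - 456872\right) \left(Y + 314787\right)} = \frac{1}{-614103 + \left(409^{2} - 456872\right) \left(-4428 + 314787\right)} = \frac{1}{-614103 + \left(167281 - 456872\right) 310359} = \frac{1}{-614103 - 89877173169} = \frac{1}{-89877787272} = - \frac{1}{89877787272}$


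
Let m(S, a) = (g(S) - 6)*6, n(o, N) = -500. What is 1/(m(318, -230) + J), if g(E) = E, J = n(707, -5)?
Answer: 1/1372 ≈ 0.00072886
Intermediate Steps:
J = -500
m(S, a) = -36 + 6*S (m(S, a) = (S - 6)*6 = (-6 + S)*6 = -36 + 6*S)
1/(m(318, -230) + J) = 1/((-36 + 6*318) - 500) = 1/((-36 + 1908) - 500) = 1/(1872 - 500) = 1/1372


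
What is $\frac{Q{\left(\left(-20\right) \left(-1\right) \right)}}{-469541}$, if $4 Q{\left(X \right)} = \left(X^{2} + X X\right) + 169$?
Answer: $- \frac{969}{1878164} \approx -0.00051593$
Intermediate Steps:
$Q{\left(X \right)} = \frac{169}{4} + \frac{X^{2}}{2}$ ($Q{\left(X \right)} = \frac{\left(X^{2} + X X\right) + 169}{4} = \frac{\left(X^{2} + X^{2}\right) + 169}{4} = \frac{2 X^{2} + 169}{4} = \frac{169 + 2 X^{2}}{4} = \frac{169}{4} + \frac{X^{2}}{2}$)
$\frac{Q{\left(\left(-20\right) \left(-1\right) \right)}}{-469541} = \frac{\frac{169}{4} + \frac{\left(\left(-20\right) \left(-1\right)\right)^{2}}{2}}{-469541} = \left(\frac{169}{4} + \frac{20^{2}}{2}\right) \left(- \frac{1}{469541}\right) = \left(\frac{169}{4} + \frac{1}{2} \cdot 400\right) \left(- \frac{1}{469541}\right) = \left(\frac{169}{4} + 200\right) \left(- \frac{1}{469541}\right) = \frac{969}{4} \left(- \frac{1}{469541}\right) = - \frac{969}{1878164}$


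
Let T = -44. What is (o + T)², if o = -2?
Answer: 2116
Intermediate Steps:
(o + T)² = (-2 - 44)² = (-46)² = 2116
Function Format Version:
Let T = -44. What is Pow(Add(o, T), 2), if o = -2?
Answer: 2116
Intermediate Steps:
Pow(Add(o, T), 2) = Pow(Add(-2, -44), 2) = Pow(-46, 2) = 2116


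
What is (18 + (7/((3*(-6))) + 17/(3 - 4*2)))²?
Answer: 1635841/8100 ≈ 201.96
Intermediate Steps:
(18 + (7/((3*(-6))) + 17/(3 - 4*2)))² = (18 + (7/(-18) + 17/(3 - 8)))² = (18 + (7*(-1/18) + 17/(-5)))² = (18 + (-7/18 + 17*(-⅕)))² = (18 + (-7/18 - 17/5))² = (18 - 341/90)² = (1279/90)² = 1635841/8100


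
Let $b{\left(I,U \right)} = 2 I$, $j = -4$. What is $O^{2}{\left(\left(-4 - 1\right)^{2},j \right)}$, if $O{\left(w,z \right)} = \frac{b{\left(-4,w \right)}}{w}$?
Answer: $\frac{64}{625} \approx 0.1024$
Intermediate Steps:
$O{\left(w,z \right)} = - \frac{8}{w}$ ($O{\left(w,z \right)} = \frac{2 \left(-4\right)}{w} = - \frac{8}{w}$)
$O^{2}{\left(\left(-4 - 1\right)^{2},j \right)} = \left(- \frac{8}{\left(-4 - 1\right)^{2}}\right)^{2} = \left(- \frac{8}{\left(-5\right)^{2}}\right)^{2} = \left(- \frac{8}{25}\right)^{2} = \frac{64}{625}$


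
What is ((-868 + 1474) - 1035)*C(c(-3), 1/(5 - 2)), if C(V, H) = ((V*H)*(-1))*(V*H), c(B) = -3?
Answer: 429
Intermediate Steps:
C(V, H) = -H²*V² (C(V, H) = ((H*V)*(-1))*(H*V) = (-H*V)*(H*V) = -H²*V²)
((-868 + 1474) - 1035)*C(c(-3), 1/(5 - 2)) = ((-868 + 1474) - 1035)*(-1*(1/(5 - 2))²*(-3)²) = (606 - 1035)*(-1*(1/3)²*9) = -(-429)*(⅓)²*9 = -(-429)*9/9 = -429*(-1) = 429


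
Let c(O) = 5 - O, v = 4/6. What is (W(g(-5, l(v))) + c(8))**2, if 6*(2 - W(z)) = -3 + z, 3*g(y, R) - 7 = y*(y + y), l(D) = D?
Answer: 121/9 ≈ 13.444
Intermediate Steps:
v = 2/3 (v = 4*(1/6) = 2/3 ≈ 0.66667)
g(y, R) = 7/3 + 2*y**2/3 (g(y, R) = 7/3 + (y*(y + y))/3 = 7/3 + (y*(2*y))/3 = 7/3 + (2*y**2)/3 = 7/3 + 2*y**2/3)
W(z) = 5/2 - z/6 (W(z) = 2 - (-3 + z)/6 = 2 + (1/2 - z/6) = 5/2 - z/6)
(W(g(-5, l(v))) + c(8))**2 = ((5/2 - (7/3 + (2/3)*(-5)**2)/6) + (5 - 1*8))**2 = ((5/2 - (7/3 + (2/3)*25)/6) + (5 - 8))**2 = ((5/2 - (7/3 + 50/3)/6) - 3)**2 = ((5/2 - 1/6*19) - 3)**2 = ((5/2 - 19/6) - 3)**2 = (-2/3 - 3)**2 = (-11/3)**2 = 121/9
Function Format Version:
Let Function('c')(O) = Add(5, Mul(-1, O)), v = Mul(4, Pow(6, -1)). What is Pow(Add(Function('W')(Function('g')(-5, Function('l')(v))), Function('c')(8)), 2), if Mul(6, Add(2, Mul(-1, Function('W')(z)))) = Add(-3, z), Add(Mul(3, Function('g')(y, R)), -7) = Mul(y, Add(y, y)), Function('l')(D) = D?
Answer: Rational(121, 9) ≈ 13.444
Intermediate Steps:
v = Rational(2, 3) (v = Mul(4, Rational(1, 6)) = Rational(2, 3) ≈ 0.66667)
Function('g')(y, R) = Add(Rational(7, 3), Mul(Rational(2, 3), Pow(y, 2))) (Function('g')(y, R) = Add(Rational(7, 3), Mul(Rational(1, 3), Mul(y, Add(y, y)))) = Add(Rational(7, 3), Mul(Rational(1, 3), Mul(y, Mul(2, y)))) = Add(Rational(7, 3), Mul(Rational(1, 3), Mul(2, Pow(y, 2)))) = Add(Rational(7, 3), Mul(Rational(2, 3), Pow(y, 2))))
Function('W')(z) = Add(Rational(5, 2), Mul(Rational(-1, 6), z)) (Function('W')(z) = Add(2, Mul(Rational(-1, 6), Add(-3, z))) = Add(2, Add(Rational(1, 2), Mul(Rational(-1, 6), z))) = Add(Rational(5, 2), Mul(Rational(-1, 6), z)))
Pow(Add(Function('W')(Function('g')(-5, Function('l')(v))), Function('c')(8)), 2) = Pow(Add(Add(Rational(5, 2), Mul(Rational(-1, 6), Add(Rational(7, 3), Mul(Rational(2, 3), Pow(-5, 2))))), Add(5, Mul(-1, 8))), 2) = Pow(Add(Add(Rational(5, 2), Mul(Rational(-1, 6), Add(Rational(7, 3), Mul(Rational(2, 3), 25)))), Add(5, -8)), 2) = Pow(Add(Add(Rational(5, 2), Mul(Rational(-1, 6), Add(Rational(7, 3), Rational(50, 3)))), -3), 2) = Pow(Add(Add(Rational(5, 2), Mul(Rational(-1, 6), 19)), -3), 2) = Pow(Add(Add(Rational(5, 2), Rational(-19, 6)), -3), 2) = Pow(Add(Rational(-2, 3), -3), 2) = Pow(Rational(-11, 3), 2) = Rational(121, 9)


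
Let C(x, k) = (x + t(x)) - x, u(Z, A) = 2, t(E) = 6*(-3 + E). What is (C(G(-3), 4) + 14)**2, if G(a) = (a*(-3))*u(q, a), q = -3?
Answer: 10816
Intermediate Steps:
t(E) = -18 + 6*E
G(a) = -6*a (G(a) = (a*(-3))*2 = -3*a*2 = -6*a)
C(x, k) = -18 + 6*x (C(x, k) = (x + (-18 + 6*x)) - x = (-18 + 7*x) - x = -18 + 6*x)
(C(G(-3), 4) + 14)**2 = ((-18 + 6*(-6*(-3))) + 14)**2 = ((-18 + 6*18) + 14)**2 = ((-18 + 108) + 14)**2 = (90 + 14)**2 = 104**2 = 10816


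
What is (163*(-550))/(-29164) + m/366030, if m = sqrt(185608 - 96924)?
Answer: 44825/14582 + sqrt(22171)/183015 ≈ 3.0748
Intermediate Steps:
m = 2*sqrt(22171) (m = sqrt(88684) = 2*sqrt(22171) ≈ 297.80)
(163*(-550))/(-29164) + m/366030 = (163*(-550))/(-29164) + (2*sqrt(22171))/366030 = -89650*(-1/29164) + (2*sqrt(22171))*(1/366030) = 44825/14582 + sqrt(22171)/183015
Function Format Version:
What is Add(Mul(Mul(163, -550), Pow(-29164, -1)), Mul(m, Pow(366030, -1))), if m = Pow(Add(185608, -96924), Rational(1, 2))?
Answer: Add(Rational(44825, 14582), Mul(Rational(1, 183015), Pow(22171, Rational(1, 2)))) ≈ 3.0748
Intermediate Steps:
m = Mul(2, Pow(22171, Rational(1, 2))) (m = Pow(88684, Rational(1, 2)) = Mul(2, Pow(22171, Rational(1, 2))) ≈ 297.80)
Add(Mul(Mul(163, -550), Pow(-29164, -1)), Mul(m, Pow(366030, -1))) = Add(Mul(Mul(163, -550), Pow(-29164, -1)), Mul(Mul(2, Pow(22171, Rational(1, 2))), Pow(366030, -1))) = Add(Mul(-89650, Rational(-1, 29164)), Mul(Mul(2, Pow(22171, Rational(1, 2))), Rational(1, 366030))) = Add(Rational(44825, 14582), Mul(Rational(1, 183015), Pow(22171, Rational(1, 2))))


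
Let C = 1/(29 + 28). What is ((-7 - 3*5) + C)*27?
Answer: -11277/19 ≈ -593.53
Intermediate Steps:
C = 1/57 ≈ 0.017544
((-7 - 3*5) + C)*27 = ((-7 - 3*5) + 1/57)*27 = ((-7 - 1*15) + 1/57)*27 = ((-7 - 15) + 1/57)*27 = (-22 + 1/57)*27 = -1253/57*27 = -11277/19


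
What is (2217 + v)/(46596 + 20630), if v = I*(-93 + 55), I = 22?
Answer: 1381/67226 ≈ 0.020543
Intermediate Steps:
v = -836 (v = 22*(-93 + 55) = 22*(-38) = -836)
(2217 + v)/(46596 + 20630) = (2217 - 836)/(46596 + 20630) = 1381/67226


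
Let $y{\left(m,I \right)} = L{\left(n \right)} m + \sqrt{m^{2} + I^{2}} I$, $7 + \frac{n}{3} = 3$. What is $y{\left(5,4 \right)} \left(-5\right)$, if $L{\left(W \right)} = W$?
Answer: $300 - 20 \sqrt{41} \approx 171.94$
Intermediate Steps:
$n = -12$ ($n = -21 + 3 \cdot 3 = -21 + 9 = -12$)
$y{\left(m,I \right)} = - 12 m + I \sqrt{I^{2} + m^{2}}$ ($y{\left(m,I \right)} = - 12 m + \sqrt{m^{2} + I^{2}} I = - 12 m + \sqrt{I^{2} + m^{2}} I = - 12 m + I \sqrt{I^{2} + m^{2}}$)
$y{\left(5,4 \right)} \left(-5\right) = \left(\left(-12\right) 5 + 4 \sqrt{4^{2} + 5^{2}}\right) \left(-5\right) = \left(-60 + 4 \sqrt{16 + 25}\right) \left(-5\right) = \left(-60 + 4 \sqrt{41}\right) \left(-5\right) = 300 - 20 \sqrt{41}$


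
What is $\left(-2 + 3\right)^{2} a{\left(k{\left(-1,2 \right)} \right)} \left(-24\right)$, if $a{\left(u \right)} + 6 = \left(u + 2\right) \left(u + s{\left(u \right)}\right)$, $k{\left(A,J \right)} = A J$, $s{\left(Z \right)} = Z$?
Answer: $144$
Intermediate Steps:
$a{\left(u \right)} = -6 + 2 u \left(2 + u\right)$ ($a{\left(u \right)} = -6 + \left(u + 2\right) \left(u + u\right) = -6 + \left(2 + u\right) 2 u = -6 + 2 u \left(2 + u\right)$)
$\left(-2 + 3\right)^{2} a{\left(k{\left(-1,2 \right)} \right)} \left(-24\right) = \left(-2 + 3\right)^{2} \left(-6 + 2 \left(\left(-1\right) 2\right)^{2} + 4 \left(\left(-1\right) 2\right)\right) \left(-24\right) = 1^{2} \left(-6 + 2 \left(-2\right)^{2} + 4 \left(-2\right)\right) \left(-24\right) = 1 \left(-6 + 2 \cdot 4 - 8\right) \left(-24\right) = 1 \left(-6 + 8 - 8\right) \left(-24\right) = 1 \left(-6\right) \left(-24\right) = \left(-6\right) \left(-24\right) = 144$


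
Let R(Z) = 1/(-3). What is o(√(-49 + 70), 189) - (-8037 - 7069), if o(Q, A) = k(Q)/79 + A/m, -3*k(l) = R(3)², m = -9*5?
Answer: 161060692/10665 ≈ 15102.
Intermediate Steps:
R(Z) = -⅓
m = -45
k(l) = -1/27 (k(l) = -(-⅓)²/3 = -⅓*⅑ = -1/27)
o(Q, A) = -1/2133 - A/45 (o(Q, A) = -1/27/79 + A/(-45) = -1/27*1/79 + A*(-1/45) = -1/2133 - A/45)
o(√(-49 + 70), 189) - (-8037 - 7069) = (-1/2133 - 1/45*189) - (-8037 - 7069) = (-1/2133 - 21/5) - 1*(-15106) = -44798/10665 + 15106 = 161060692/10665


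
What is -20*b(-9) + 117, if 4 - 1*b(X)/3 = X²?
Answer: 4737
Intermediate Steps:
b(X) = 12 - 3*X²
-20*b(-9) + 117 = -20*(12 - 3*(-9)²) + 117 = -20*(12 - 3*81) + 117 = -20*(12 - 243) + 117 = -20*(-231) + 117 = 4620 + 117 = 4737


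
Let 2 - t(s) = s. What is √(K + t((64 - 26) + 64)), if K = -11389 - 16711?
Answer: 10*I*√282 ≈ 167.93*I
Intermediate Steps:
t(s) = 2 - s
K = -28100
√(K + t((64 - 26) + 64)) = √(-28100 + (2 - ((64 - 26) + 64))) = √(-28100 + (2 - (38 + 64))) = √(-28100 + (2 - 1*102)) = √(-28100 + (2 - 102)) = √(-28100 - 100) = √(-28200) = 10*I*√282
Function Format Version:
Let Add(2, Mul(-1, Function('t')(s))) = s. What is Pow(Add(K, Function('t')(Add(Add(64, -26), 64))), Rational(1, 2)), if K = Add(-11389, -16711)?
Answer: Mul(10, I, Pow(282, Rational(1, 2))) ≈ Mul(167.93, I)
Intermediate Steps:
Function('t')(s) = Add(2, Mul(-1, s))
K = -28100
Pow(Add(K, Function('t')(Add(Add(64, -26), 64))), Rational(1, 2)) = Pow(Add(-28100, Add(2, Mul(-1, Add(Add(64, -26), 64)))), Rational(1, 2)) = Pow(Add(-28100, Add(2, Mul(-1, Add(38, 64)))), Rational(1, 2)) = Pow(Add(-28100, Add(2, Mul(-1, 102))), Rational(1, 2)) = Pow(Add(-28100, Add(2, -102)), Rational(1, 2)) = Pow(Add(-28100, -100), Rational(1, 2)) = Pow(-28200, Rational(1, 2)) = Mul(10, I, Pow(282, Rational(1, 2)))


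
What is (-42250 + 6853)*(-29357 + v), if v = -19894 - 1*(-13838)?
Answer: 1253513961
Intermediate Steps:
v = -6056 (v = -19894 + 13838 = -6056)
(-42250 + 6853)*(-29357 + v) = (-42250 + 6853)*(-29357 - 6056) = -35397*(-35413) = 1253513961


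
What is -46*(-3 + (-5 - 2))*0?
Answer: 0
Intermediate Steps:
-46*(-3 + (-5 - 2))*0 = -46*(-3 - 7)*0 = -(-460)*0 = -46*0 = 0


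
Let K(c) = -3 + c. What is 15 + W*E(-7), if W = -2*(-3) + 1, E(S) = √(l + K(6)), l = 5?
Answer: 15 + 14*√2 ≈ 34.799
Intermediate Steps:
E(S) = 2*√2 (E(S) = √(5 + (-3 + 6)) = √(5 + 3) = √8 = 2*√2)
W = 7 (W = 6 + 1 = 7)
15 + W*E(-7) = 15 + 7*(2*√2) = 15 + 14*√2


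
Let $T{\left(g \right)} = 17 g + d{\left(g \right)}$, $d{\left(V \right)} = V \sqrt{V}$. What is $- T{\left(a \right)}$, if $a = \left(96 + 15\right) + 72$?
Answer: $-3111 - 183 \sqrt{183} \approx -5586.6$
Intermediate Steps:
$d{\left(V \right)} = V^{\frac{3}{2}}$
$a = 183$ ($a = 111 + 72 = 183$)
$T{\left(g \right)} = g^{\frac{3}{2}} + 17 g$ ($T{\left(g \right)} = 17 g + g^{\frac{3}{2}} = g^{\frac{3}{2}} + 17 g$)
$- T{\left(a \right)} = - (183^{\frac{3}{2}} + 17 \cdot 183) = - (183 \sqrt{183} + 3111) = - (3111 + 183 \sqrt{183}) = -3111 - 183 \sqrt{183}$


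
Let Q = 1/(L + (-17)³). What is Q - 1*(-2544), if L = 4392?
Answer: 1325423/521 ≈ 2544.0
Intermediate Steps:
Q = -1/521 (Q = 1/(4392 + (-17)³) = 1/(4392 - 4913) = 1/(-521) = -1/521 ≈ -0.0019194)
Q - 1*(-2544) = -1/521 - 1*(-2544) = -1/521 + 2544 = 1325423/521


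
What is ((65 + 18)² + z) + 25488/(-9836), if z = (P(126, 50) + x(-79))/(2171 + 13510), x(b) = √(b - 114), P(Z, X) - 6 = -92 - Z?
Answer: 265536499091/38559579 + I*√193/15681 ≈ 6886.4 + 0.00088594*I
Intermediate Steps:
P(Z, X) = -86 - Z (P(Z, X) = 6 + (-92 - Z) = -86 - Z)
x(b) = √(-114 + b)
z = -212/15681 + I*√193/15681 (z = ((-86 - 1*126) + √(-114 - 79))/(2171 + 13510) = ((-86 - 126) + √(-193))/15681 = (-212 + I*√193)*(1/15681) = -212/15681 + I*√193/15681 ≈ -0.01352 + 0.00088594*I)
((65 + 18)² + z) + 25488/(-9836) = ((65 + 18)² + (-212/15681 + I*√193/15681)) + 25488/(-9836) = (83² + (-212/15681 + I*√193/15681)) + 25488*(-1/9836) = (6889 + (-212/15681 + I*√193/15681)) - 6372/2459 = (108026197/15681 + I*√193/15681) - 6372/2459 = 265536499091/38559579 + I*√193/15681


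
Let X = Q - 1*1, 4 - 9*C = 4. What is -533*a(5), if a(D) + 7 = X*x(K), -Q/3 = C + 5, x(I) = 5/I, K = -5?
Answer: -4797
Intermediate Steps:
C = 0 (C = 4/9 - ⅑*4 = 4/9 - 4/9 = 0)
Q = -15 (Q = -3*(0 + 5) = -3*5 = -15)
X = -16 (X = -15 - 1*1 = -15 - 1 = -16)
a(D) = 9 (a(D) = -7 - 80/(-5) = -7 - 80*(-1)/5 = -7 - 16*(-1) = -7 + 16 = 9)
-533*a(5) = -533*9 = -4797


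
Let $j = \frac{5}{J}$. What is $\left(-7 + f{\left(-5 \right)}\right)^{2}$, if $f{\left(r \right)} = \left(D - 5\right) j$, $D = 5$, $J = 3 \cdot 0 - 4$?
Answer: $49$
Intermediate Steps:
$J = -4$ ($J = 0 - 4 = -4$)
$j = - \frac{5}{4}$ ($j = \frac{5}{-4} = 5 \left(- \frac{1}{4}\right) = - \frac{5}{4} \approx -1.25$)
$f{\left(r \right)} = 0$ ($f{\left(r \right)} = \left(5 - 5\right) \left(- \frac{5}{4}\right) = 0 \left(- \frac{5}{4}\right) = 0$)
$\left(-7 + f{\left(-5 \right)}\right)^{2} = \left(-7 + 0\right)^{2} = \left(-7\right)^{2} = 49$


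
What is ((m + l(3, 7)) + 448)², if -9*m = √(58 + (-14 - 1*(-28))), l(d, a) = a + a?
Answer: 1921004/9 - 616*√2 ≈ 2.1257e+5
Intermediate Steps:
l(d, a) = 2*a
m = -2*√2/3 (m = -√(58 + (-14 - 1*(-28)))/9 = -√(58 + (-14 + 28))/9 = -√(58 + 14)/9 = -2*√2/3 ≈ -0.94281)
((m + l(3, 7)) + 448)² = ((-2*√2/3 + 2*7) + 448)² = ((-2*√2/3 + 14) + 448)² = ((14 - 2*√2/3) + 448)² = (462 - 2*√2/3)²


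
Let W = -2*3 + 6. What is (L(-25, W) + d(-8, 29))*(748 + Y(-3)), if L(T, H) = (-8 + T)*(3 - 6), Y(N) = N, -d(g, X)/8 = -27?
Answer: 234675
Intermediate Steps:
d(g, X) = 216 (d(g, X) = -8*(-27) = 216)
W = 0 (W = -6 + 6 = 0)
L(T, H) = 24 - 3*T (L(T, H) = (-8 + T)*(-3) = 24 - 3*T)
(L(-25, W) + d(-8, 29))*(748 + Y(-3)) = ((24 - 3*(-25)) + 216)*(748 - 3) = ((24 + 75) + 216)*745 = (99 + 216)*745 = 315*745 = 234675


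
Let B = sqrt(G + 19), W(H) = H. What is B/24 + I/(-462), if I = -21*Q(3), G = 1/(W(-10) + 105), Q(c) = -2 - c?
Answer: -5/22 + sqrt(171570)/2280 ≈ -0.045602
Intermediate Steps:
G = 1/95 (G = 1/(-10 + 105) = 1/95 ≈ 0.010526)
I = 105 (I = -21*(-2 - 1*3) = -21*(-2 - 3) = -21*(-5) = 105)
B = sqrt(171570)/95 (B = sqrt(1/95 + 19) = sqrt(1806/95) = sqrt(171570)/95 ≈ 4.3601)
B/24 + I/(-462) = (sqrt(171570)/95)/24 + 105/(-462) = (sqrt(171570)/95)*(1/24) + 105*(-1/462) = sqrt(171570)/2280 - 5/22 = -5/22 + sqrt(171570)/2280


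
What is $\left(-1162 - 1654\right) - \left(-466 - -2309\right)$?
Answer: $-4659$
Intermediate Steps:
$\left(-1162 - 1654\right) - \left(-466 - -2309\right) = \left(-1162 - 1654\right) - \left(-466 + 2309\right) = -2816 - 1843 = -4659$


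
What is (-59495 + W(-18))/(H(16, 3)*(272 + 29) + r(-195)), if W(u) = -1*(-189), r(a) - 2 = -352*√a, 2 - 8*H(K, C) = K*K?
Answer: 9066464056/1847272441 - 334011392*I*√195/1847272441 ≈ 4.908 - 2.5249*I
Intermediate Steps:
H(K, C) = ¼ - K²/8 (H(K, C) = ¼ - K*K/8 = ¼ - K²/8)
r(a) = 2 - 352*√a
W(u) = 189
(-59495 + W(-18))/(H(16, 3)*(272 + 29) + r(-195)) = (-59495 + 189)/((¼ - ⅛*16²)*(272 + 29) + (2 - 352*I*√195)) = -59306/((¼ - ⅛*256)*301 + (2 - 352*I*√195)) = -59306/((¼ - 32)*301 + (2 - 352*I*√195)) = -59306/(-127/4*301 + (2 - 352*I*√195)) = -59306/(-38227/4 + (2 - 352*I*√195)) = -59306/(-38219/4 - 352*I*√195)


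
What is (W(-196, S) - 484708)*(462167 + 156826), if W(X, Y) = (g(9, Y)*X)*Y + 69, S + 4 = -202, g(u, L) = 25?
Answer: 324823385673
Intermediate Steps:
S = -206 (S = -4 - 202 = -206)
W(X, Y) = 69 + 25*X*Y (W(X, Y) = (25*X)*Y + 69 = 25*X*Y + 69 = 69 + 25*X*Y)
(W(-196, S) - 484708)*(462167 + 156826) = ((69 + 25*(-196)*(-206)) - 484708)*(462167 + 156826) = ((69 + 1009400) - 484708)*618993 = (1009469 - 484708)*618993 = 524761*618993 = 324823385673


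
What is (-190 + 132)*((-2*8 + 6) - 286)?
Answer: 17168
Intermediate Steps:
(-190 + 132)*((-2*8 + 6) - 286) = -58*((-16 + 6) - 286) = -58*(-10 - 286) = -58*(-296) = 17168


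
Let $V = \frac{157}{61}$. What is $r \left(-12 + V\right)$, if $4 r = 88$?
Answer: $- \frac{12650}{61} \approx -207.38$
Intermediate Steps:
$r = 22$ ($r = \frac{1}{4} \cdot 88 = 22$)
$V = \frac{157}{61}$ ($V = 157 \cdot \frac{1}{61} = \frac{157}{61} \approx 2.5738$)
$r \left(-12 + V\right) = 22 \left(-12 + \frac{157}{61}\right) = 22 \left(- \frac{575}{61}\right) = - \frac{12650}{61}$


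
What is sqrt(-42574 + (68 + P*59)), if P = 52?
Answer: 3*I*sqrt(4382) ≈ 198.59*I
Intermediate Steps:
sqrt(-42574 + (68 + P*59)) = sqrt(-42574 + (68 + 52*59)) = sqrt(-42574 + (68 + 3068)) = sqrt(-42574 + 3136) = sqrt(-39438) = 3*I*sqrt(4382)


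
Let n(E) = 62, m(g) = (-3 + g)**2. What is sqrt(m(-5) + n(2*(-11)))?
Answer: 3*sqrt(14) ≈ 11.225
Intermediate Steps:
sqrt(m(-5) + n(2*(-11))) = sqrt((-3 - 5)**2 + 62) = sqrt((-8)**2 + 62) = sqrt(64 + 62) = sqrt(126) = 3*sqrt(14)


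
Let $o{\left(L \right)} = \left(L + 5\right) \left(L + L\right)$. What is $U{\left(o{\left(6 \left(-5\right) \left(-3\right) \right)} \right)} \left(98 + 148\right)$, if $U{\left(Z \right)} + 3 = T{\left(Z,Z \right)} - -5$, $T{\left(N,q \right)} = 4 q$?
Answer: $16826892$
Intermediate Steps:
$o{\left(L \right)} = 2 L \left(5 + L\right)$ ($o{\left(L \right)} = \left(5 + L\right) 2 L = 2 L \left(5 + L\right)$)
$U{\left(Z \right)} = 2 + 4 Z$ ($U{\left(Z \right)} = -3 + \left(4 Z - -5\right) = -3 + \left(4 Z + 5\right) = -3 + \left(5 + 4 Z\right) = 2 + 4 Z$)
$U{\left(o{\left(6 \left(-5\right) \left(-3\right) \right)} \right)} \left(98 + 148\right) = \left(2 + 4 \cdot 2 \cdot 6 \left(-5\right) \left(-3\right) \left(5 + 6 \left(-5\right) \left(-3\right)\right)\right) \left(98 + 148\right) = \left(2 + 4 \cdot 2 \left(\left(-30\right) \left(-3\right)\right) \left(5 - -90\right)\right) 246 = \left(2 + 4 \cdot 2 \cdot 90 \left(5 + 90\right)\right) 246 = \left(2 + 4 \cdot 2 \cdot 90 \cdot 95\right) 246 = \left(2 + 4 \cdot 17100\right) 246 = \left(2 + 68400\right) 246 = 68402 \cdot 246 = 16826892$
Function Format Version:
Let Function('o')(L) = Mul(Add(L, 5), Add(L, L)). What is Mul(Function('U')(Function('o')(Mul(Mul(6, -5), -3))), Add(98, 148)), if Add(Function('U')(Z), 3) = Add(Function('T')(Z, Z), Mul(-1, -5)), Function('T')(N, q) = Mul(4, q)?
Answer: 16826892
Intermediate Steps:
Function('o')(L) = Mul(2, L, Add(5, L)) (Function('o')(L) = Mul(Add(5, L), Mul(2, L)) = Mul(2, L, Add(5, L)))
Function('U')(Z) = Add(2, Mul(4, Z)) (Function('U')(Z) = Add(-3, Add(Mul(4, Z), Mul(-1, -5))) = Add(-3, Add(Mul(4, Z), 5)) = Add(-3, Add(5, Mul(4, Z))) = Add(2, Mul(4, Z)))
Mul(Function('U')(Function('o')(Mul(Mul(6, -5), -3))), Add(98, 148)) = Mul(Add(2, Mul(4, Mul(2, Mul(Mul(6, -5), -3), Add(5, Mul(Mul(6, -5), -3))))), Add(98, 148)) = Mul(Add(2, Mul(4, Mul(2, Mul(-30, -3), Add(5, Mul(-30, -3))))), 246) = Mul(Add(2, Mul(4, Mul(2, 90, Add(5, 90)))), 246) = Mul(Add(2, Mul(4, Mul(2, 90, 95))), 246) = Mul(Add(2, Mul(4, 17100)), 246) = Mul(Add(2, 68400), 246) = Mul(68402, 246) = 16826892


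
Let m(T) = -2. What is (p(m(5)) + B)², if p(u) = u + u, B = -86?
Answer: 8100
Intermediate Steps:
p(u) = 2*u
(p(m(5)) + B)² = (2*(-2) - 86)² = (-4 - 86)² = (-90)² = 8100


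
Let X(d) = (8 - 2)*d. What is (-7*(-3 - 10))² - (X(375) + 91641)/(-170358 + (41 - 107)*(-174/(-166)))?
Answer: 39048771363/4715152 ≈ 8281.5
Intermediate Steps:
X(d) = 6*d
(-7*(-3 - 10))² - (X(375) + 91641)/(-170358 + (41 - 107)*(-174/(-166))) = (-7*(-3 - 10))² - (6*375 + 91641)/(-170358 + (41 - 107)*(-174/(-166))) = (-7*(-13))² - (2250 + 91641)/(-170358 - (-11484)*(-1)/166) = 91² - 93891/(-170358 - 66*87/83) = 8281 - 93891/(-170358 - 5742/83) = 8281 - 93891/(-14145456/83) = 8281 - 93891*(-83)/14145456 = 8281 - 1*(-2597651/4715152) = 8281 + 2597651/4715152 = 39048771363/4715152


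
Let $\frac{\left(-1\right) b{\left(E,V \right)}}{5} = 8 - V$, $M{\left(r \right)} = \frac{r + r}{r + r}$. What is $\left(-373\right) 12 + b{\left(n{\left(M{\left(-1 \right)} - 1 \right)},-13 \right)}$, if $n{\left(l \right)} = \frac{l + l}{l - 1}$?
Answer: $-4581$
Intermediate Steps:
$M{\left(r \right)} = 1$ ($M{\left(r \right)} = \frac{2 r}{2 r} = 2 r \frac{1}{2 r} = 1$)
$n{\left(l \right)} = \frac{2 l}{-1 + l}$
$b{\left(E,V \right)} = -40 + 5 V$ ($b{\left(E,V \right)} = - 5 \left(8 - V\right) = -40 + 5 V$)
$\left(-373\right) 12 + b{\left(n{\left(M{\left(-1 \right)} - 1 \right)},-13 \right)} = \left(-373\right) 12 + \left(-40 + 5 \left(-13\right)\right) = -4476 - 105 = -4581$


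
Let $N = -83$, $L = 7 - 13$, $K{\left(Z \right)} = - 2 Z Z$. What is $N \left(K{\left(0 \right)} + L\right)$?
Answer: $498$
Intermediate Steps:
$K{\left(Z \right)} = - 2 Z^{2}$
$L = -6$ ($L = 7 - 13 = -6$)
$N \left(K{\left(0 \right)} + L\right) = - 83 \left(- 2 \cdot 0^{2} - 6\right) = - 83 \left(\left(-2\right) 0 - 6\right) = - 83 \left(0 - 6\right) = \left(-83\right) \left(-6\right) = 498$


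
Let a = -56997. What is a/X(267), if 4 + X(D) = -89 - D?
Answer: 6333/40 ≈ 158.32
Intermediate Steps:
X(D) = -93 - D (X(D) = -4 + (-89 - D) = -93 - D)
a/X(267) = -56997/(-93 - 1*267) = -56997/(-93 - 267) = -56997/(-360) = -56997*(-1/360) = 6333/40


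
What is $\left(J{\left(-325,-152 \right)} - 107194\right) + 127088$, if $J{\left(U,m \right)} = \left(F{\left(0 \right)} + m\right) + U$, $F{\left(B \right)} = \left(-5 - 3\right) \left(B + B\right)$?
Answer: $19417$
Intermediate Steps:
$F{\left(B \right)} = - 16 B$ ($F{\left(B \right)} = - 8 \cdot 2 B = - 16 B$)
$J{\left(U,m \right)} = U + m$ ($J{\left(U,m \right)} = \left(\left(-16\right) 0 + m\right) + U = \left(0 + m\right) + U = m + U = U + m$)
$\left(J{\left(-325,-152 \right)} - 107194\right) + 127088 = \left(\left(-325 - 152\right) - 107194\right) + 127088 = \left(-477 - 107194\right) + 127088 = -107671 + 127088 = 19417$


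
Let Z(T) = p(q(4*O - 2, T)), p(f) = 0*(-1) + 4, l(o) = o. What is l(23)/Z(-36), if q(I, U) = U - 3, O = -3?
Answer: 23/4 ≈ 5.7500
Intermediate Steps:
q(I, U) = -3 + U
p(f) = 4 (p(f) = 0 + 4 = 4)
Z(T) = 4
l(23)/Z(-36) = 23/4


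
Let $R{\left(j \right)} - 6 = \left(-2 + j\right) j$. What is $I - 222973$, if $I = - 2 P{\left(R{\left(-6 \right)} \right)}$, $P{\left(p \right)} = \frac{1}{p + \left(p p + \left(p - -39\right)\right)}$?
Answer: $- \frac{682966301}{3063} \approx -2.2297 \cdot 10^{5}$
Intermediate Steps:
$R{\left(j \right)} = 6 + j \left(-2 + j\right)$ ($R{\left(j \right)} = 6 + \left(-2 + j\right) j = 6 + j \left(-2 + j\right)$)
$P{\left(p \right)} = \frac{1}{39 + p^{2} + 2 p}$ ($P{\left(p \right)} = \frac{1}{p + \left(p^{2} + \left(p + 39\right)\right)} = \frac{1}{p + \left(p^{2} + \left(39 + p\right)\right)} = \frac{1}{p + \left(39 + p + p^{2}\right)} = \frac{1}{39 + p^{2} + 2 p}$)
$I = - \frac{2}{3063}$ ($I = - \frac{2}{39 + \left(6 + \left(-6\right)^{2} - -12\right)^{2} + 2 \left(6 + \left(-6\right)^{2} - -12\right)} = - \frac{2}{39 + \left(6 + 36 + 12\right)^{2} + 2 \left(6 + 36 + 12\right)} = - \frac{2}{39 + 54^{2} + 2 \cdot 54} = - \frac{2}{39 + 2916 + 108} = - \frac{2}{3063} \approx -0.00065295$)
$I - 222973 = - \frac{2}{3063} - 222973 = - \frac{682966301}{3063}$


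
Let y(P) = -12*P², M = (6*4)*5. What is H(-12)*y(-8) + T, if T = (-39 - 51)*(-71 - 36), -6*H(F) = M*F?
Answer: -174690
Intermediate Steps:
M = 120 (M = 24*5 = 120)
H(F) = -20*F
T = 9630 (T = -90*(-107) = 9630)
H(-12)*y(-8) + T = (-20*(-12))*(-12*(-8)²) + 9630 = 240*(-12*64) + 9630 = 240*(-768) + 9630 = -184320 + 9630 = -174690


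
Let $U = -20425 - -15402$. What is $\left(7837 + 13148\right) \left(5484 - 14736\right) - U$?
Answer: $-194148197$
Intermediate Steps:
$U = -5023$ ($U = -20425 + 15402 = -5023$)
$\left(7837 + 13148\right) \left(5484 - 14736\right) - U = \left(7837 + 13148\right) \left(5484 - 14736\right) - -5023 = 20985 \left(-9252\right) + 5023 = -194153220 + 5023 = -194148197$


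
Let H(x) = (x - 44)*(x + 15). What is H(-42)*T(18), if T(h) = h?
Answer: 41796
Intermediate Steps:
H(x) = (-44 + x)*(15 + x)
H(-42)*T(18) = (-660 + (-42)² - 29*(-42))*18 = (-660 + 1764 + 1218)*18 = 2322*18 = 41796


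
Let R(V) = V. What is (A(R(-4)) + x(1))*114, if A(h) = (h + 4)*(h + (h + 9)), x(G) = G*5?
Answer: 570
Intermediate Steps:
x(G) = 5*G
A(h) = (4 + h)*(9 + 2*h) (A(h) = (4 + h)*(h + (9 + h)) = (4 + h)*(9 + 2*h))
(A(R(-4)) + x(1))*114 = ((36 + 2*(-4)**2 + 17*(-4)) + 5*1)*114 = ((36 + 2*16 - 68) + 5)*114 = ((36 + 32 - 68) + 5)*114 = (0 + 5)*114 = 5*114 = 570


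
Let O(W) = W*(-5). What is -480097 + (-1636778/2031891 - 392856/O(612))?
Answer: -4876227736367/10159455 ≈ -4.7997e+5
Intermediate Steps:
O(W) = -5*W
-480097 + (-1636778/2031891 - 392856/O(612)) = -480097 + (-1636778/2031891 - 392856/((-5*612))) = -480097 + (-1636778*1/2031891 - 392856/(-3060)) = -480097 + (-1636778/2031891 - 392856*(-1/3060)) = -480097 + (-1636778/2031891 + 32738/255) = -480097 + 1296130768/10159455 = -4876227736367/10159455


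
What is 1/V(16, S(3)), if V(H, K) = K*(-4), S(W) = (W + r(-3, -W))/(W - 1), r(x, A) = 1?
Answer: -⅛ ≈ -0.12500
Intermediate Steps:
S(W) = (1 + W)/(-1 + W) (S(W) = (W + 1)/(W - 1) = (1 + W)/(-1 + W))
V(H, K) = -4*K
1/V(16, S(3)) = 1/(-4*(1 + 3)/(-1 + 3)) = 1/(-4*4/2) = 1/(-2*4) = 1/(-4*2) = 1/(-8) = -⅛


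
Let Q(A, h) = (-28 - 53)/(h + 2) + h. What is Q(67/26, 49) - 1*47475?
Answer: -806269/17 ≈ -47428.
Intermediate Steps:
Q(A, h) = h - 81/(2 + h) (Q(A, h) = -81/(2 + h) + h = h - 81/(2 + h))
Q(67/26, 49) - 1*47475 = (-81 + 49² + 2*49)/(2 + 49) - 1*47475 = (-81 + 2401 + 98)/51 - 47475 = (1/51)*2418 - 47475 = 806/17 - 47475 = -806269/17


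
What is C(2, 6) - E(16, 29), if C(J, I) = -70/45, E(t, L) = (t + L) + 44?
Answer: -815/9 ≈ -90.556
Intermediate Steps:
E(t, L) = 44 + L + t (E(t, L) = (L + t) + 44 = 44 + L + t)
C(J, I) = -14/9 (C(J, I) = -70*1/45 = -14/9)
C(2, 6) - E(16, 29) = -14/9 - (44 + 29 + 16) = -14/9 - 1*89 = -14/9 - 89 = -815/9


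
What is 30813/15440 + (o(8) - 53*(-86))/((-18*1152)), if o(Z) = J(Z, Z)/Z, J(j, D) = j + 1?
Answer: 284272739/160081920 ≈ 1.7758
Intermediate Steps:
J(j, D) = 1 + j
o(Z) = (1 + Z)/Z
30813/15440 + (o(8) - 53*(-86))/((-18*1152)) = 30813/15440 + ((1 + 8)/8 - 53*(-86))/((-18*1152)) = 30813*(1/15440) + ((⅛)*9 + 4558)/(-20736) = 30813/15440 + (9/8 + 4558)*(-1/20736) = 30813/15440 + (36473/8)*(-1/20736) = 30813/15440 - 36473/165888 = 284272739/160081920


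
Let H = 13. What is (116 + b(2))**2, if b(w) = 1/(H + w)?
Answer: 3031081/225 ≈ 13471.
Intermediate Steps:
b(w) = 1/(13 + w)
(116 + b(2))**2 = (116 + 1/(13 + 2))**2 = (116 + 1/15)**2 = (1741/15)**2 = 3031081/225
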